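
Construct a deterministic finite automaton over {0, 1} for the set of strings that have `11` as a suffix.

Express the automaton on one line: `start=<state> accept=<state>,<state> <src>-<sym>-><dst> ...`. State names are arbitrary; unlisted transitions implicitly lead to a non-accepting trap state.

Let each state record the length of the longest suffix of the input read so far that is also a prefix of `11`. s1 means the last symbol is `1`; s2 means the last 2 symbols are `11`. Accept only at s2, where the string currently ends in `11`.
        0   1  
>  s0   s0  s1 
   s1   s0  s2 
 * s2   s0  s2 
(> = start, * = accepting)

start=s0 accept=s2 s0-0->s0 s0-1->s1 s1-0->s0 s1-1->s2 s2-0->s0 s2-1->s2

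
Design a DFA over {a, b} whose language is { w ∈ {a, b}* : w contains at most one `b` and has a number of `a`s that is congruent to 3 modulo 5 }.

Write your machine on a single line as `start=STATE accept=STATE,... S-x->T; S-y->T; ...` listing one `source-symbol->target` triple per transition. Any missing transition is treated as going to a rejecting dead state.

Build one automaton per condition and run them in lockstep. The first has 3 states tracking the count of `b`s, saturating at 2; the second has 5 states tracking the count of `a`s modulo 5. A product state is a pair (one from each), accepting exactly when both do.
A 15-state machine:
          a    b  
>  q0     q1   q2 
   q1     q3   q4 
   q2     q4   q5 
   q3     q6   q7 
   q4     q7   q8 
   q5     q8   q5 
 * q6     q9  q10 
   q7    q10  q11 
   q8    q11   q8 
   q9     q0  q12 
 * q10   q12  q13 
   q11   q13  q11 
   q12    q2  q14 
   q13   q14  q13 
   q14    q5  q14 
(> = start, * = accepting)

start=q0; accept=q6,q10; q0-a->q1; q0-b->q2; q1-a->q3; q1-b->q4; q2-a->q4; q2-b->q5; q3-a->q6; q3-b->q7; q4-a->q7; q4-b->q8; q5-a->q8; q5-b->q5; q6-a->q9; q6-b->q10; q7-a->q10; q7-b->q11; q8-a->q11; q8-b->q8; q9-a->q0; q9-b->q12; q10-a->q12; q10-b->q13; q11-a->q13; q11-b->q11; q12-a->q2; q12-b->q14; q13-a->q14; q13-b->q13; q14-a->q5; q14-b->q14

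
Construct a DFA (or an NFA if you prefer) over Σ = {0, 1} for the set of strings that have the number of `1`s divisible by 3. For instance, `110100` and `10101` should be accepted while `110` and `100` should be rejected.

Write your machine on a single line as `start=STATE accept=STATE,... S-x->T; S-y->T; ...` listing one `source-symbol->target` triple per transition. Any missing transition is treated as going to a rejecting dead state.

start=A; accept=A; A-0->A; A-1->B; B-0->B; B-1->C; C-0->C; C-1->A

The only thing that matters is how many `1`s have appeared, reduced mod 3. Use one state per residue: A for 0, …, C for 2. Reading `1` moves to the next residue; anything else stays put. A is accepting.
With 3 states:
       0  1 
>* A   A  B 
   B   B  C 
   C   C  A 
(> = start, * = accepting)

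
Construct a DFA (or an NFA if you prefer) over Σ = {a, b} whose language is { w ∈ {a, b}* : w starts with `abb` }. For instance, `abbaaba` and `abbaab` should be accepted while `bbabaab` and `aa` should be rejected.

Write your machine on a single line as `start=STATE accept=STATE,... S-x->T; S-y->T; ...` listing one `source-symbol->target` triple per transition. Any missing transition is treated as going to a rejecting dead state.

start=q0; accept=q3; q0-a->q1; q0-b->q4; q1-a->q4; q1-b->q2; q2-a->q4; q2-b->q3; q3-a->q3; q3-b->q3; q4-a->q4; q4-b->q4

Check the first 3 symbols one by one: q0 through q2 record how many have matched `abb` so far; any wrong symbol goes to the dead state q4. After all 3 match we enter the accepting sink q3.
5 states suffice.
        a   b  
>  q0   q1  q4 
   q1   q4  q2 
   q2   q4  q3 
 * q3   q3  q3 
   q4   q4  q4 
(> = start, * = accepting)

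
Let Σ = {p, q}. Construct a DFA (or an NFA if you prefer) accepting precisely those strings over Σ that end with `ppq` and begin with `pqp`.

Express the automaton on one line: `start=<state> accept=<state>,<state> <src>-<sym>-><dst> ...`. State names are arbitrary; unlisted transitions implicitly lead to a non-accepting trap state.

start=S0 accept=S7 S0-p->S1 S0-q->S2 S1-p->S2 S1-q->S3 S2-p->S2 S2-q->S2 S3-p->S4 S3-q->S2 S4-p->S5 S4-q->S6 S5-p->S5 S5-q->S7 S6-p->S4 S6-q->S6 S7-p->S4 S7-q->S6

Build one automaton per condition and run them in lockstep. The first has 4 states tracking how much of the suffix `ppq` has currently been matched; the second has 5 states tracking whether the input so far still matches the prefix `pqp`. A product state is a pair (one from each), accepting exactly when both do. After merging equivalent states the machine shrinks.
        p   q  
>  S0   S1  S2 
   S1   S2  S3 
   S2   S2  S2 
   S3   S4  S2 
   S4   S5  S6 
   S5   S5  S7 
   S6   S4  S6 
 * S7   S4  S6 
(> = start, * = accepting)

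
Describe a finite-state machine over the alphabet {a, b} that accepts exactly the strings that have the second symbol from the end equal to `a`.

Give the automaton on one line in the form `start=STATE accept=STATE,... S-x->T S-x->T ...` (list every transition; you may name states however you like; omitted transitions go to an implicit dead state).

A DFA must remember the last 2 symbols (since which symbol is second-to-last isn't known until the input ends). Use one state per possible window of the last ≤2 symbols; accept from those whose window starts with `a`.
A 7-state machine:
        a   b  
>  q0   q1  q2 
   q1   q3  q4 
   q2   q5  q6 
 * q3   q3  q4 
 * q4   q5  q6 
   q5   q3  q4 
   q6   q5  q6 
(> = start, * = accepting)

start=q0 accept=q3,q4 q0-a->q1 q0-b->q2 q1-a->q3 q1-b->q4 q2-a->q5 q2-b->q6 q3-a->q3 q3-b->q4 q4-a->q5 q4-b->q6 q5-a->q3 q5-b->q4 q6-a->q5 q6-b->q6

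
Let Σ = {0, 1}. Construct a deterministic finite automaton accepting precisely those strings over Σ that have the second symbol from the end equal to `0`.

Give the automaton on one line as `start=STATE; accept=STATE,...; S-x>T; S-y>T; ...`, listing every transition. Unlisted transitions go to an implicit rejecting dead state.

A DFA must remember the last 2 symbols (since which symbol is second-to-last isn't known until the input ends). Use one state per possible window of the last ≤2 symbols; accept from those whose window starts with `0`.
A 7-state machine:
        0   1  
>  q0   q1  q2 
   q1   q3  q4 
   q2   q5  q6 
 * q3   q3  q4 
 * q4   q5  q6 
   q5   q3  q4 
   q6   q5  q6 
(> = start, * = accepting)

start=q0; accept=q3,q4; q0-0>q1; q0-1>q2; q1-0>q3; q1-1>q4; q2-0>q5; q2-1>q6; q3-0>q3; q3-1>q4; q4-0>q5; q4-1>q6; q5-0>q3; q5-1>q4; q6-0>q5; q6-1>q6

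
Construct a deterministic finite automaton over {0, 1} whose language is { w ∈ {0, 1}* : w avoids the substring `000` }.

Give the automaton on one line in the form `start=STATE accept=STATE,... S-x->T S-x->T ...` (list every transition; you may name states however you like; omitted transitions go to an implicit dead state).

start=S0 accept=S0,S1,S2 S0-0->S1 S0-1->S0 S1-0->S2 S1-1->S0 S2-0->S3 S2-1->S0 S3-0->S3 S3-1->S3

This is the complement of 'contains `000`'. Use the same substring-matching states — S0 through S3 holding how much of `000` has just been matched — but flip the accepting set: everything except the trap S3 accepts.
A 4-state machine:
        0   1  
>* S0   S1  S0 
 * S1   S2  S0 
 * S2   S3  S0 
   S3   S3  S3 
(> = start, * = accepting)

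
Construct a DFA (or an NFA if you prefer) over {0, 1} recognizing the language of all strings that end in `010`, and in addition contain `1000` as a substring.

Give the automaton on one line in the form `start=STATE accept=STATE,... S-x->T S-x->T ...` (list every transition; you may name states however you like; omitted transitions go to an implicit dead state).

Build one automaton per condition and run them in lockstep. One (4 states) tracks how much of the suffix `010` has currently been matched; the other (5 states) tracks whether and how much of `1000` has been seen. Each combined state is a pair, one component from each; accept when both components accept.
With 11 states:
          0    1  
>  q0     q1   q2 
   q1     q1   q3 
   q2     q4   q2 
   q3     q5   q2 
   q4     q6   q3 
   q5     q6   q3 
   q6     q7   q3 
   q7     q7   q8 
   q8     q9  q10 
 * q9     q7   q8 
   q10    q7  q10 
(> = start, * = accepting)

start=q0 accept=q9 q0-0->q1 q0-1->q2 q1-0->q1 q1-1->q3 q2-0->q4 q2-1->q2 q3-0->q5 q3-1->q2 q4-0->q6 q4-1->q3 q5-0->q6 q5-1->q3 q6-0->q7 q6-1->q3 q7-0->q7 q7-1->q8 q8-0->q9 q8-1->q10 q9-0->q7 q9-1->q8 q10-0->q7 q10-1->q10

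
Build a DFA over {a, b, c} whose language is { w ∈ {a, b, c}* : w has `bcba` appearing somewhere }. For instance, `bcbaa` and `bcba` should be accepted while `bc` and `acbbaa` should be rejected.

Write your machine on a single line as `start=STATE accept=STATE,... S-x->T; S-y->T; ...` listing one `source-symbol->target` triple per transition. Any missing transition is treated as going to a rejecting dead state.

start=s0; accept=s4; s0-a->s0; s0-b->s1; s0-c->s0; s1-a->s0; s1-b->s1; s1-c->s2; s2-a->s0; s2-b->s3; s2-c->s0; s3-a->s4; s3-b->s1; s3-c->s2; s4-a->s4; s4-b->s4; s4-c->s4

Track how much of `bcba` has been matched so far: state s0 is no progress, s4 is the absorbing accept state reached once `bcba` has occurred. Intermediate states record partial matches; on a mismatch, fall back to the longest reusable overlap.
        a   b   c  
>  s0   s0  s1  s0 
   s1   s0  s1  s2 
   s2   s0  s3  s0 
   s3   s4  s1  s2 
 * s4   s4  s4  s4 
(> = start, * = accepting)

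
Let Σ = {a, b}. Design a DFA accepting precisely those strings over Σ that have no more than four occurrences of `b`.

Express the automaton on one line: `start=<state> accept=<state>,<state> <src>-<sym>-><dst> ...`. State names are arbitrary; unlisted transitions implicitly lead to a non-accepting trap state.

start=s0 accept=s0,s1,s2,s3,s4 s0-a->s0 s0-b->s1 s1-a->s1 s1-b->s2 s2-a->s2 s2-b->s3 s3-a->s3 s3-b->s4 s4-a->s4 s4-b->s5 s5-a->s5 s5-b->s5

Count `b`s, saturating at 5: states s0 through s4 mean 0 through 4 `b`s seen; s5 means more than 4. Each `b` increments (capped at s5); other symbols loop. Accept from {s0, s1, s2, s3, s4}.
With 6 states:
        a   b  
>* s0   s0  s1 
 * s1   s1  s2 
 * s2   s2  s3 
 * s3   s3  s4 
 * s4   s4  s5 
   s5   s5  s5 
(> = start, * = accepting)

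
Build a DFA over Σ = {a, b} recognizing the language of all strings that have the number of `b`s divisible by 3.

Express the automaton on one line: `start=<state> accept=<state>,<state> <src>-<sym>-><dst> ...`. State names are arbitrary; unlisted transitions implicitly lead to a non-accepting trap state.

The only thing that matters is how many `b`s have appeared, reduced mod 3. Use one state per residue: q0 for 0, …, q2 for 2. Reading `b` moves to the next residue; anything else stays put. q0 is accepting.
        a   b  
>* q0   q0  q1 
   q1   q1  q2 
   q2   q2  q0 
(> = start, * = accepting)

start=q0 accept=q0 q0-a->q0 q0-b->q1 q1-a->q1 q1-b->q2 q2-a->q2 q2-b->q0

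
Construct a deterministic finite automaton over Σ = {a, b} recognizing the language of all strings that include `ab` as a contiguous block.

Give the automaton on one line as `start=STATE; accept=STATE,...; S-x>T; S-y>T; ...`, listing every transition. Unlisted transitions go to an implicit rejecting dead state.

Track how much of `ab` has been matched so far: state q0 is no progress, q2 is the absorbing accept state reached once `ab` has occurred. Intermediate states record partial matches; on a mismatch, fall back to the longest reusable overlap.
With 3 states:
        a   b  
>  q0   q1  q0 
   q1   q1  q2 
 * q2   q2  q2 
(> = start, * = accepting)

start=q0; accept=q2; q0-a>q1; q0-b>q0; q1-a>q1; q1-b>q2; q2-a>q2; q2-b>q2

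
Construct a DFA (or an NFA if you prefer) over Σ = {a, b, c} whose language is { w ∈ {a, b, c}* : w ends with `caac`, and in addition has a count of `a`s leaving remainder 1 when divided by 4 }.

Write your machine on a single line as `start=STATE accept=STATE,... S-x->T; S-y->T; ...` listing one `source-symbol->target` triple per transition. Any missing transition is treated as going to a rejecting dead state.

Handle the two conditions separately and then intersect. The first has 5 states tracking how much of the suffix `caac` has currently been matched; the second has 4 states tracking the count of `a`s modulo 4. A product state is a pair (one from each), accepting exactly when both do. Equivalent product states are then merged.
        a   b   c  
>  q0   q1  q0  q0 
   q1   q2  q1  q1 
   q2   q3  q2  q2 
   q3   q0  q3  q4 
   q4   q5  q3  q4 
   q5   q6  q0  q0 
   q6   q2  q1  q7 
 * q7   q2  q1  q1 
(> = start, * = accepting)

start=q0; accept=q7; q0-a->q1; q0-b->q0; q0-c->q0; q1-a->q2; q1-b->q1; q1-c->q1; q2-a->q3; q2-b->q2; q2-c->q2; q3-a->q0; q3-b->q3; q3-c->q4; q4-a->q5; q4-b->q3; q4-c->q4; q5-a->q6; q5-b->q0; q5-c->q0; q6-a->q2; q6-b->q1; q6-c->q7; q7-a->q2; q7-b->q1; q7-c->q1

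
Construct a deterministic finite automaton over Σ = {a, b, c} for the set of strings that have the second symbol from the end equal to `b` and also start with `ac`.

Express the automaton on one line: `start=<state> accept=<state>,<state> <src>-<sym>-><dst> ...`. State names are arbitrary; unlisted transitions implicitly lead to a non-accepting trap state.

start=q0 accept=q5,q6 q0-a->q1 q0-b->q2 q0-c->q2 q1-a->q2 q1-b->q2 q1-c->q3 q2-a->q2 q2-b->q2 q2-c->q2 q3-a->q3 q3-b->q4 q3-c->q3 q4-a->q5 q4-b->q6 q4-c->q5 q5-a->q3 q5-b->q4 q5-c->q3 q6-a->q5 q6-b->q6 q6-c->q5

Build one automaton per condition and run them in lockstep. One (13 states) tracks the last 2 symbols read; the other (4 states) tracks whether the input so far still matches the prefix `ac`. Each combined state is a pair, one component from each; accept when both components accept. Equivalent product states are then merged.
With 7 states:
        a   b   c  
>  q0   q1  q2  q2 
   q1   q2  q2  q3 
   q2   q2  q2  q2 
   q3   q3  q4  q3 
   q4   q5  q6  q5 
 * q5   q3  q4  q3 
 * q6   q5  q6  q5 
(> = start, * = accepting)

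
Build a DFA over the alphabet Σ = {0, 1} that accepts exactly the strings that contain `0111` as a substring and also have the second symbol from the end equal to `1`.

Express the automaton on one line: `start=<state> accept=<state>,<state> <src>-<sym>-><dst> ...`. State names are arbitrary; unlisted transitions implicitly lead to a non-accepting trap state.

Run two small machines in parallel and take their product. The first has 5 states tracking whether and how much of `0111` has been seen; the second has 7 states tracking the last 2 symbols read. A product state is a pair (one from each), accepting exactly when both do.
With 12 states:
       0  1 
>  A   B  C 
   B   D  E 
   C   F  G 
   D   D  E 
   E   F  H 
   F   D  E 
   G   F  G 
   H   F  I 
 * I   J  I 
 * J   K  L 
   K   K  L 
   L   J  I 
(> = start, * = accepting)

start=A accept=I,J A-0->B A-1->C B-0->D B-1->E C-0->F C-1->G D-0->D D-1->E E-0->F E-1->H F-0->D F-1->E G-0->F G-1->G H-0->F H-1->I I-0->J I-1->I J-0->K J-1->L K-0->K K-1->L L-0->J L-1->I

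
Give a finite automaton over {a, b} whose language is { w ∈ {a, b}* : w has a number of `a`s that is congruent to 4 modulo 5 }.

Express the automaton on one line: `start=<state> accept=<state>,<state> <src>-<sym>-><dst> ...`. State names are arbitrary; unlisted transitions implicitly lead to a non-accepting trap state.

start=S0 accept=S4 S0-a->S1 S0-b->S0 S1-a->S2 S1-b->S1 S2-a->S3 S2-b->S2 S3-a->S4 S3-b->S3 S4-a->S0 S4-b->S4

The only thing that matters is how many `a`s have appeared, reduced mod 5. Use one state per residue: S0 for 0, …, S4 for 4. Reading `a` moves to the next residue; anything else stays put. S4 is accepting.
        a   b  
>  S0   S1  S0 
   S1   S2  S1 
   S2   S3  S2 
   S3   S4  S3 
 * S4   S0  S4 
(> = start, * = accepting)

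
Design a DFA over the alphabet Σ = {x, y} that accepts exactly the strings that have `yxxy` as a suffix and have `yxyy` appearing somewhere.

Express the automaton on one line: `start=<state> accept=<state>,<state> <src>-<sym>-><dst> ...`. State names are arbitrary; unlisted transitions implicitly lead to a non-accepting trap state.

Run two small machines in parallel and take their product. The first has 5 states tracking how much of the suffix `yxxy` has currently been matched; the second has 5 states tracking whether and how much of `yxyy` has been seen. A product state is a pair (one from each), accepting exactly when both do. Equivalent product states are then merged.
With 9 states:
        x   y  
>  q0   q0  q1 
   q1   q2  q1 
   q2   q0  q3 
   q3   q2  q4 
   q4   q5  q4 
   q5   q6  q4 
   q6   q7  q8 
   q7   q7  q4 
 * q8   q5  q4 
(> = start, * = accepting)

start=q0 accept=q8 q0-x->q0 q0-y->q1 q1-x->q2 q1-y->q1 q2-x->q0 q2-y->q3 q3-x->q2 q3-y->q4 q4-x->q5 q4-y->q4 q5-x->q6 q5-y->q4 q6-x->q7 q6-y->q8 q7-x->q7 q7-y->q4 q8-x->q5 q8-y->q4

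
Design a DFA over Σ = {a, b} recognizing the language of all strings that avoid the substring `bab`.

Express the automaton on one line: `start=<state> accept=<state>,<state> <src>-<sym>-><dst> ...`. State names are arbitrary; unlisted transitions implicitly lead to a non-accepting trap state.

start=S0 accept=S0,S1,S2 S0-a->S0 S0-b->S1 S1-a->S2 S1-b->S1 S2-a->S0 S2-b->S3 S3-a->S3 S3-b->S3

Track partial matches of the forbidden pattern `bab`. State S3 is a dead state reached once `bab` has occurred; every other state accepts. S0 means no part of `bab` is currently matched.
With 4 states:
        a   b  
>* S0   S0  S1 
 * S1   S2  S1 
 * S2   S0  S3 
   S3   S3  S3 
(> = start, * = accepting)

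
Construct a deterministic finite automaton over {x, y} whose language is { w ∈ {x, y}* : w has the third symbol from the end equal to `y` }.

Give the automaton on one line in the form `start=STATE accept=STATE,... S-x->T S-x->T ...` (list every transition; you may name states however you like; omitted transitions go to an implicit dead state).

start=q0 accept=q11,q12,q13,q14 q0-x->q1 q0-y->q2 q1-x->q3 q1-y->q4 q2-x->q5 q2-y->q6 q3-x->q7 q3-y->q8 q4-x->q9 q4-y->q10 q5-x->q11 q5-y->q12 q6-x->q13 q6-y->q14 q7-x->q7 q7-y->q8 q8-x->q9 q8-y->q10 q9-x->q11 q9-y->q12 q10-x->q13 q10-y->q14 q11-x->q7 q11-y->q8 q12-x->q9 q12-y->q10 q13-x->q11 q13-y->q12 q14-x->q13 q14-y->q14

Because acceptance depends on a position counted from the end, the machine has to buffer the most recent 3 symbols. Make each state the string of the last up-to-3 symbols read; on input `x` shift the window left and append `x`. Accept when the buffered window has length 3 and begins with `y`.
15 states suffice.
          x    y  
>  q0     q1   q2 
   q1     q3   q4 
   q2     q5   q6 
   q3     q7   q8 
   q4     q9  q10 
   q5    q11  q12 
   q6    q13  q14 
   q7     q7   q8 
   q8     q9  q10 
   q9    q11  q12 
   q10   q13  q14 
 * q11    q7   q8 
 * q12    q9  q10 
 * q13   q11  q12 
 * q14   q13  q14 
(> = start, * = accepting)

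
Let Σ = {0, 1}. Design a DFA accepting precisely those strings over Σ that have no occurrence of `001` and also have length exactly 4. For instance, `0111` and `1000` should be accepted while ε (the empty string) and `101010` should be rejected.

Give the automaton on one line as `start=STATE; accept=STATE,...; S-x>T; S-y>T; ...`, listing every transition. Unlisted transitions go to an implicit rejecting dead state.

Build one automaton per condition and run them in lockstep. The first has 4 states tracking partial matches of the forbidden pattern `001`; the second has 6 states tracking the input length, saturating at 5. A product state is a pair (one from each), accepting exactly when both do.
An 18-state machine:
          0    1  
>  q0     q1   q2 
   q1     q3   q4 
   q2     q5   q4 
   q3     q6   q7 
   q4     q8   q9 
   q5     q6   q9 
   q6    q10  q11 
   q7    q11  q11 
   q8    q10  q12 
   q9    q13  q12 
 * q10   q14  q15 
   q11   q15  q15 
 * q12   q16  q17 
 * q13   q14  q17 
   q14   q14  q15 
   q15   q15  q15 
   q16   q14  q17 
   q17   q16  q17 
(> = start, * = accepting)

start=q0; accept=q10,q12,q13; q0-0>q1; q0-1>q2; q1-0>q3; q1-1>q4; q2-0>q5; q2-1>q4; q3-0>q6; q3-1>q7; q4-0>q8; q4-1>q9; q5-0>q6; q5-1>q9; q6-0>q10; q6-1>q11; q7-0>q11; q7-1>q11; q8-0>q10; q8-1>q12; q9-0>q13; q9-1>q12; q10-0>q14; q10-1>q15; q11-0>q15; q11-1>q15; q12-0>q16; q12-1>q17; q13-0>q14; q13-1>q17; q14-0>q14; q14-1>q15; q15-0>q15; q15-1>q15; q16-0>q14; q16-1>q17; q17-0>q16; q17-1>q17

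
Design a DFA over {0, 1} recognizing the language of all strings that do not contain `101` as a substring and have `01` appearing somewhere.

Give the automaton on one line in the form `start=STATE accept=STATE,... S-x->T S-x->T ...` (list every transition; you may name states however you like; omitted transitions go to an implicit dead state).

start=q0 accept=q3,q5,q7 q0-0->q1 q0-1->q2 q1-0->q1 q1-1->q3 q2-0->q4 q2-1->q2 q3-0->q5 q3-1->q3 q4-0->q1 q4-1->q6 q5-0->q7 q5-1->q6 q6-0->q6 q6-1->q6 q7-0->q7 q7-1->q3

Build one automaton per condition and run them in lockstep. The first has 4 states tracking partial matches of the forbidden pattern `101`; the second has 3 states tracking whether and how much of `01` has been seen. A product state is a pair (one from each), accepting exactly when both do.
An 8-state machine:
        0   1  
>  q0   q1  q2 
   q1   q1  q3 
   q2   q4  q2 
 * q3   q5  q3 
   q4   q1  q6 
 * q5   q7  q6 
   q6   q6  q6 
 * q7   q7  q3 
(> = start, * = accepting)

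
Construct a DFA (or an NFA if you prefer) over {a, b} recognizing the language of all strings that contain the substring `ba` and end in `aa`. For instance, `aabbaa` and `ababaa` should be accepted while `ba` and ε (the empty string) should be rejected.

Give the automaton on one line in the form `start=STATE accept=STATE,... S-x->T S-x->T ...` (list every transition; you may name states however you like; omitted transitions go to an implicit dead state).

Build one automaton per condition and run them in lockstep. One (3 states) tracks whether and how much of `ba` has been seen; the other (3 states) tracks how much of the suffix `aa` has currently been matched. Each combined state is a pair, one component from each; accept when both components accept.
        a   b  
>  q0   q1  q2 
   q1   q3  q2 
   q2   q4  q2 
   q3   q3  q2 
   q4   q5  q6 
 * q5   q5  q6 
   q6   q4  q6 
(> = start, * = accepting)

start=q0 accept=q5 q0-a->q1 q0-b->q2 q1-a->q3 q1-b->q2 q2-a->q4 q2-b->q2 q3-a->q3 q3-b->q2 q4-a->q5 q4-b->q6 q5-a->q5 q5-b->q6 q6-a->q4 q6-b->q6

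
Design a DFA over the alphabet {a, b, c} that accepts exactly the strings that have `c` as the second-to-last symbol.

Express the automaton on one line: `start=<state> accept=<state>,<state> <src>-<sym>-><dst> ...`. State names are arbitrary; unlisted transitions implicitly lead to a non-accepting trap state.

A DFA must remember the last 2 symbols (since which symbol is second-to-last isn't known until the input ends). Use one state per possible window of the last ≤2 symbols; accept from those whose window starts with `c`.
With 13 states:
          a    b    c  
>  S0     S1   S2   S3 
   S1     S4   S5   S6 
   S2     S7   S8   S9 
   S3    S10  S11  S12 
   S4     S4   S5   S6 
   S5     S7   S8   S9 
   S6    S10  S11  S12 
   S7     S4   S5   S6 
   S8     S7   S8   S9 
   S9    S10  S11  S12 
 * S10    S4   S5   S6 
 * S11    S7   S8   S9 
 * S12   S10  S11  S12 
(> = start, * = accepting)

start=S0 accept=S10,S11,S12 S0-a->S1 S0-b->S2 S0-c->S3 S1-a->S4 S1-b->S5 S1-c->S6 S2-a->S7 S2-b->S8 S2-c->S9 S3-a->S10 S3-b->S11 S3-c->S12 S4-a->S4 S4-b->S5 S4-c->S6 S5-a->S7 S5-b->S8 S5-c->S9 S6-a->S10 S6-b->S11 S6-c->S12 S7-a->S4 S7-b->S5 S7-c->S6 S8-a->S7 S8-b->S8 S8-c->S9 S9-a->S10 S9-b->S11 S9-c->S12 S10-a->S4 S10-b->S5 S10-c->S6 S11-a->S7 S11-b->S8 S11-c->S9 S12-a->S10 S12-b->S11 S12-c->S12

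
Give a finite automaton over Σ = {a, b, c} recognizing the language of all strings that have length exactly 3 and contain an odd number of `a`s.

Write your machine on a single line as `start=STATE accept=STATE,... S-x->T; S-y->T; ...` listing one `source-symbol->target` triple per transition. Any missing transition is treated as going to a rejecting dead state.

Build one automaton per condition and run them in lockstep. One (5 states) tracks the input length, saturating at 4; the other (2 states) tracks the count of `a`s modulo 2. Each combined state is a pair, one component from each; accept when both components accept. Equivalent product states are then merged.
7 states suffice.
        a   b   c  
>  q0   q1  q2  q2 
   q1   q3  q4  q4 
   q2   q4  q3  q3 
   q3   q5  q6  q6 
   q4   q6  q5  q5 
 * q5   q6  q6  q6 
   q6   q6  q6  q6 
(> = start, * = accepting)

start=q0; accept=q5; q0-a->q1; q0-b->q2; q0-c->q2; q1-a->q3; q1-b->q4; q1-c->q4; q2-a->q4; q2-b->q3; q2-c->q3; q3-a->q5; q3-b->q6; q3-c->q6; q4-a->q6; q4-b->q5; q4-c->q5; q5-a->q6; q5-b->q6; q5-c->q6; q6-a->q6; q6-b->q6; q6-c->q6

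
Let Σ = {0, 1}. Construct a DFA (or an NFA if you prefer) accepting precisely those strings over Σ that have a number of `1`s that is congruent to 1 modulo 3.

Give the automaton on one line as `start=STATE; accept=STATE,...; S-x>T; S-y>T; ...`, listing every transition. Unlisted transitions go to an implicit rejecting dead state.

start=q0; accept=q1; q0-0>q0; q0-1>q1; q1-0>q1; q1-1>q2; q2-0>q2; q2-1>q0

Keep the running count of `1`s modulo 3: each `1` advances along the cycle q0 → q1 → q2 → q0 while other symbols loop. Accept at q1.
3 states suffice.
        0   1  
>  q0   q0  q1 
 * q1   q1  q2 
   q2   q2  q0 
(> = start, * = accepting)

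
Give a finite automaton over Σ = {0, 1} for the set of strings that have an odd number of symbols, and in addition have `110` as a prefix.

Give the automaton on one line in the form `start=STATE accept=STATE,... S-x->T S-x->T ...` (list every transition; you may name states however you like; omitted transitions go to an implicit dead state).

start=q0 accept=q4 q0-0->q1 q0-1->q2 q1-0->q1 q1-1->q1 q2-0->q1 q2-1->q3 q3-0->q4 q3-1->q1 q4-0->q5 q4-1->q5 q5-0->q4 q5-1->q4

Build one automaton per condition and run them in lockstep. The first has 2 states tracking the input length modulo 2; the second has 5 states tracking whether the input so far still matches the prefix `110`. A product state is a pair (one from each), accepting exactly when both do. After merging equivalent states the machine shrinks.
A 6-state machine:
        0   1  
>  q0   q1  q2 
   q1   q1  q1 
   q2   q1  q3 
   q3   q4  q1 
 * q4   q5  q5 
   q5   q4  q4 
(> = start, * = accepting)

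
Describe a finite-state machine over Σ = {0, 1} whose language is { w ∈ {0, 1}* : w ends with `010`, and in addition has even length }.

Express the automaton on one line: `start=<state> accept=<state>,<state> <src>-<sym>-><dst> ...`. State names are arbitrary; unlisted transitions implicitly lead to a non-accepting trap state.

start=q0 accept=q4 q0-0->q1 q0-1->q1 q1-0->q2 q1-1->q0 q2-0->q1 q2-1->q3 q3-0->q4 q3-1->q0 q4-0->q1 q4-1->q3

Run two small machines in parallel and take their product. The first has 4 states tracking how much of the suffix `010` has currently been matched; the second has 2 states tracking the input length modulo 2. A product state is a pair (one from each), accepting exactly when both do. After merging equivalent states the machine shrinks.
With 5 states:
        0   1  
>  q0   q1  q1 
   q1   q2  q0 
   q2   q1  q3 
   q3   q4  q0 
 * q4   q1  q3 
(> = start, * = accepting)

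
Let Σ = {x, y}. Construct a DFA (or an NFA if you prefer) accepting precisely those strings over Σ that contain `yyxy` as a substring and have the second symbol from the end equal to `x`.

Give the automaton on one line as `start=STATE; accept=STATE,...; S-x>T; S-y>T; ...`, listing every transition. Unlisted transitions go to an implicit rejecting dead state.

Build one automaton per condition and run them in lockstep. One (5 states) tracks whether and how much of `yyxy` has been seen; the other (7 states) tracks the last 2 symbols read. Each combined state is a pair, one component from each; accept when both components accept. Minimizing collapses redundant product states.
        x   y  
>  s0   s0  s1 
   s1   s0  s2 
   s2   s3  s2 
   s3   s0  s4 
 * s4   s5  s6 
   s5   s7  s4 
   s6   s5  s6 
 * s7   s7  s4 
(> = start, * = accepting)

start=s0; accept=s4,s7; s0-x>s0; s0-y>s1; s1-x>s0; s1-y>s2; s2-x>s3; s2-y>s2; s3-x>s0; s3-y>s4; s4-x>s5; s4-y>s6; s5-x>s7; s5-y>s4; s6-x>s5; s6-y>s6; s7-x>s7; s7-y>s4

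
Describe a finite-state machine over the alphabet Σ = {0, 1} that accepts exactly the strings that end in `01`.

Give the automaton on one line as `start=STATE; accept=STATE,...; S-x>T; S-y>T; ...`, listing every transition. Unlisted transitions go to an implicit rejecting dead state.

Let each state record the length of the longest suffix of the input read so far that is also a prefix of `01`. S1 means the last symbol is `0`; S2 means the last 2 symbols are `01`. Accept only at S2, where the string currently ends in `01`.
3 states suffice.
        0   1  
>  S0   S1  S0 
   S1   S1  S2 
 * S2   S1  S0 
(> = start, * = accepting)

start=S0; accept=S2; S0-0>S1; S0-1>S0; S1-0>S1; S1-1>S2; S2-0>S1; S2-1>S0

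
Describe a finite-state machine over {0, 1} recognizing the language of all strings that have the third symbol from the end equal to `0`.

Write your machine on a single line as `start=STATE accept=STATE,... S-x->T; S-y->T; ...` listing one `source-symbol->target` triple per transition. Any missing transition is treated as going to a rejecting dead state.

Because acceptance depends on a position counted from the end, the machine has to buffer the most recent 3 symbols. Make each state the string of the last up-to-3 symbols read; on input `x` shift the window left and append `x`. Accept when the buffered window has length 3 and begins with `0`.
A 15-state machine:
       0  1 
>  A   B  C 
   B   D  E 
   C   F  G 
   D   H  I 
   E   J  K 
   F   L  M 
   G   N  O 
 * H   H  I 
 * I   J  K 
 * J   L  M 
 * K   N  O 
   L   H  I 
   M   J  K 
   N   L  M 
   O   N  O 
(> = start, * = accepting)

start=A; accept=H,I,J,K; A-0->B; A-1->C; B-0->D; B-1->E; C-0->F; C-1->G; D-0->H; D-1->I; E-0->J; E-1->K; F-0->L; F-1->M; G-0->N; G-1->O; H-0->H; H-1->I; I-0->J; I-1->K; J-0->L; J-1->M; K-0->N; K-1->O; L-0->H; L-1->I; M-0->J; M-1->K; N-0->L; N-1->M; O-0->N; O-1->O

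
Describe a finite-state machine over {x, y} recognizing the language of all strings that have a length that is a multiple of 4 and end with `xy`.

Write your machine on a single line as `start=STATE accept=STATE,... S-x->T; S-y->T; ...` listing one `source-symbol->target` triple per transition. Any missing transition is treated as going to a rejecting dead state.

Handle the two conditions separately and then intersect. One (4 states) tracks the input length modulo 4; the other (3 states) tracks how much of the suffix `xy` has currently been matched. Each combined state is a pair, one component from each; accept when both components accept.
A 12-state machine:
          x    y  
>  q0     q1   q2 
   q1     q3   q4 
   q2     q3   q5 
   q3     q6   q7 
   q4     q6   q8 
   q5     q6   q8 
   q6     q9  q10 
   q7     q9   q0 
   q8     q9   q0 
   q9     q1  q11 
 * q10    q1   q2 
   q11    q3   q5 
(> = start, * = accepting)

start=q0; accept=q10; q0-x->q1; q0-y->q2; q1-x->q3; q1-y->q4; q2-x->q3; q2-y->q5; q3-x->q6; q3-y->q7; q4-x->q6; q4-y->q8; q5-x->q6; q5-y->q8; q6-x->q9; q6-y->q10; q7-x->q9; q7-y->q0; q8-x->q9; q8-y->q0; q9-x->q1; q9-y->q11; q10-x->q1; q10-y->q2; q11-x->q3; q11-y->q5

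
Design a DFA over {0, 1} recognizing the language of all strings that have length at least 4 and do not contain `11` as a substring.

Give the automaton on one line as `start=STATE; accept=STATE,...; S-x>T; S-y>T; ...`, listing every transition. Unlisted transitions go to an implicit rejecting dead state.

Build one automaton per condition and run them in lockstep. The first has 6 states tracking the input length, saturating at 5; the second has 3 states tracking partial matches of the forbidden pattern `11`. A product state is a pair (one from each), accepting exactly when both do.
A 15-state machine:
          0    1  
>  s0     s1   s2 
   s1     s3   s4 
   s2     s3   s5 
   s3     s6   s7 
   s4     s6   s8 
   s5     s8   s8 
   s6     s9  s10 
   s7     s9  s11 
   s8    s11  s11 
 * s9    s12  s13 
 * s10   s12  s14 
   s11   s14  s14 
 * s12   s12  s13 
 * s13   s12  s14 
   s14   s14  s14 
(> = start, * = accepting)

start=s0; accept=s9,s10,s12,s13; s0-0>s1; s0-1>s2; s1-0>s3; s1-1>s4; s2-0>s3; s2-1>s5; s3-0>s6; s3-1>s7; s4-0>s6; s4-1>s8; s5-0>s8; s5-1>s8; s6-0>s9; s6-1>s10; s7-0>s9; s7-1>s11; s8-0>s11; s8-1>s11; s9-0>s12; s9-1>s13; s10-0>s12; s10-1>s14; s11-0>s14; s11-1>s14; s12-0>s12; s12-1>s13; s13-0>s12; s13-1>s14; s14-0>s14; s14-1>s14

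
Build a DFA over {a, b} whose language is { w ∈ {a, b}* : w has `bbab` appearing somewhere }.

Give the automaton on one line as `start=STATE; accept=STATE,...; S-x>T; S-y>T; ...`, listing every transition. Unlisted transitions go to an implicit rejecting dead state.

start=s0; accept=s4; s0-a>s0; s0-b>s1; s1-a>s0; s1-b>s2; s2-a>s3; s2-b>s2; s3-a>s0; s3-b>s4; s4-a>s4; s4-b>s4

States s0..s3 record the length of the longest prefix of `bbab` that matches the current input suffix. Reaching s4 means `bbab` has been seen, and we stay there forever. Accept from s4.
A 5-state machine:
        a   b  
>  s0   s0  s1 
   s1   s0  s2 
   s2   s3  s2 
   s3   s0  s4 
 * s4   s4  s4 
(> = start, * = accepting)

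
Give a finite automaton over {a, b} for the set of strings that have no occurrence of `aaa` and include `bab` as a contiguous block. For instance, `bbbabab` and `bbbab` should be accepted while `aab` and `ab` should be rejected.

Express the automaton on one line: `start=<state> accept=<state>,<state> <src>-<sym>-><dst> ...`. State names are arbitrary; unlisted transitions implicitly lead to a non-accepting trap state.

start=s0 accept=s6,s7,s8 s0-a->s1 s0-b->s2 s1-a->s3 s1-b->s2 s2-a->s4 s2-b->s2 s3-a->s5 s3-b->s2 s4-a->s3 s4-b->s6 s5-a->s5 s5-b->s5 s6-a->s7 s6-b->s6 s7-a->s8 s7-b->s6 s8-a->s5 s8-b->s6

Handle the two conditions separately and then intersect. The first has 4 states tracking partial matches of the forbidden pattern `aaa`; the second has 4 states tracking whether and how much of `bab` has been seen. A product state is a pair (one from each), accepting exactly when both do. Minimizing collapses redundant product states.
A 9-state machine:
        a   b  
>  s0   s1  s2 
   s1   s3  s2 
   s2   s4  s2 
   s3   s5  s2 
   s4   s3  s6 
   s5   s5  s5 
 * s6   s7  s6 
 * s7   s8  s6 
 * s8   s5  s6 
(> = start, * = accepting)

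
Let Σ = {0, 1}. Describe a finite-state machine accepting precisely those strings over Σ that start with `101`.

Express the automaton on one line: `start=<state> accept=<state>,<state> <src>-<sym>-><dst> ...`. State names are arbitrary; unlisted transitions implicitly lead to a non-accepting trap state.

Walk along `101` while the input agrees: from q0 take `1` to q1, and so on. Any deviation drops to the rejecting sink q4. Once q3 is reached the prefix is confirmed and every continuation is accepted.
A 5-state machine:
        0   1  
>  q0   q4  q1 
   q1   q2  q4 
   q2   q4  q3 
 * q3   q3  q3 
   q4   q4  q4 
(> = start, * = accepting)

start=q0 accept=q3 q0-0->q4 q0-1->q1 q1-0->q2 q1-1->q4 q2-0->q4 q2-1->q3 q3-0->q3 q3-1->q3 q4-0->q4 q4-1->q4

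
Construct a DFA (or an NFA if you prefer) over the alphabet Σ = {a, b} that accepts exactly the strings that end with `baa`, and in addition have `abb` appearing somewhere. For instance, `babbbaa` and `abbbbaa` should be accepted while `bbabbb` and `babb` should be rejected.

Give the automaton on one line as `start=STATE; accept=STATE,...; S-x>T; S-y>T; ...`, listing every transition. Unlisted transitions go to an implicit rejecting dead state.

start=q0; accept=q5; q0-a>q1; q0-b>q0; q1-a>q1; q1-b>q2; q2-a>q1; q2-b>q3; q3-a>q4; q3-b>q3; q4-a>q5; q4-b>q3; q5-a>q6; q5-b>q3; q6-a>q6; q6-b>q3

Handle the two conditions separately and then intersect. One (4 states) tracks how much of the suffix `baa` has currently been matched; the other (4 states) tracks whether and how much of `abb` has been seen. Each combined state is a pair, one component from each; accept when both components accept. Equivalent product states are then merged.
7 states suffice.
        a   b  
>  q0   q1  q0 
   q1   q1  q2 
   q2   q1  q3 
   q3   q4  q3 
   q4   q5  q3 
 * q5   q6  q3 
   q6   q6  q3 
(> = start, * = accepting)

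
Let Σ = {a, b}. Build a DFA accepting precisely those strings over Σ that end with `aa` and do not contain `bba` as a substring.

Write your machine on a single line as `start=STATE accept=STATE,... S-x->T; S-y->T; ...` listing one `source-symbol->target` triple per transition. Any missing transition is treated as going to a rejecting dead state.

Build one automaton per condition and run them in lockstep. The first has 3 states tracking how much of the suffix `aa` has currently been matched; the second has 4 states tracking partial matches of the forbidden pattern `bba`. A product state is a pair (one from each), accepting exactly when both do.
With 8 states:
        a   b  
>  q0   q1  q2 
   q1   q3  q2 
   q2   q1  q4 
 * q3   q3  q2 
   q4   q5  q4 
   q5   q6  q7 
   q6   q6  q7 
   q7   q5  q7 
(> = start, * = accepting)

start=q0; accept=q3; q0-a->q1; q0-b->q2; q1-a->q3; q1-b->q2; q2-a->q1; q2-b->q4; q3-a->q3; q3-b->q2; q4-a->q5; q4-b->q4; q5-a->q6; q5-b->q7; q6-a->q6; q6-b->q7; q7-a->q5; q7-b->q7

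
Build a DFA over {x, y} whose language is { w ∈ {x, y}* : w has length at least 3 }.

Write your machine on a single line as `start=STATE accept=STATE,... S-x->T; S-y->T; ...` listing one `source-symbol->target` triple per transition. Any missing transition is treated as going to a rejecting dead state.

Count input length up to 4: every symbol moves from A toward E, which means 'more than 3' and absorbs. Accept from {D, E}.
5 states suffice.
       x  y 
>  A   B  B 
   B   C  C 
   C   D  D 
 * D   E  E 
 * E   E  E 
(> = start, * = accepting)

start=A; accept=D,E; A-x->B; A-y->B; B-x->C; B-y->C; C-x->D; C-y->D; D-x->E; D-y->E; E-x->E; E-y->E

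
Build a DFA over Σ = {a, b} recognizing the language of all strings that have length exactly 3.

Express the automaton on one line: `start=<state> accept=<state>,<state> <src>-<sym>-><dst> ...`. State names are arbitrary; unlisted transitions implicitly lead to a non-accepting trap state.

We only need to distinguish lengths 0, 1, …, 3, and '>3'. Chain S0 → S1 → S2 → S3 → S4 on every symbol, with S4 looping. Accepting states: {S3}.
With 5 states:
        a   b  
>  S0   S1  S1 
   S1   S2  S2 
   S2   S3  S3 
 * S3   S4  S4 
   S4   S4  S4 
(> = start, * = accepting)

start=S0 accept=S3 S0-a->S1 S0-b->S1 S1-a->S2 S1-b->S2 S2-a->S3 S2-b->S3 S3-a->S4 S3-b->S4 S4-a->S4 S4-b->S4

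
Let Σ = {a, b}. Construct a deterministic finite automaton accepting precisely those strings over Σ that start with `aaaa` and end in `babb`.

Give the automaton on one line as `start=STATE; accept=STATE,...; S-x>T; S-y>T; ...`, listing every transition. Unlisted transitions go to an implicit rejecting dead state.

start=q0; accept=q9; q0-a>q1; q0-b>q2; q1-a>q3; q1-b>q2; q2-a>q2; q2-b>q2; q3-a>q4; q3-b>q2; q4-a>q5; q4-b>q2; q5-a>q5; q5-b>q6; q6-a>q7; q6-b>q6; q7-a>q5; q7-b>q8; q8-a>q7; q8-b>q9; q9-a>q7; q9-b>q6

Handle the two conditions separately and then intersect. One (6 states) tracks whether the input so far still matches the prefix `aaaa`; the other (5 states) tracks how much of the suffix `babb` has currently been matched. Each combined state is a pair, one component from each; accept when both components accept. Equivalent product states are then merged.
        a   b  
>  q0   q1  q2 
   q1   q3  q2 
   q2   q2  q2 
   q3   q4  q2 
   q4   q5  q2 
   q5   q5  q6 
   q6   q7  q6 
   q7   q5  q8 
   q8   q7  q9 
 * q9   q7  q6 
(> = start, * = accepting)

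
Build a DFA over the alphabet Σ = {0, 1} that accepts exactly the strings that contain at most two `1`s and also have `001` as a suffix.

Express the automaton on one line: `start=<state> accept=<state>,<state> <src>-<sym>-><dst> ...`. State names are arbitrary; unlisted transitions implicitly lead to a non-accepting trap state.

start=q0 accept=q6,q10 q0-0->q1 q0-1->q2 q1-0->q3 q1-1->q2 q2-0->q4 q2-1->q5 q3-0->q3 q3-1->q6 q4-0->q7 q4-1->q5 q5-0->q8 q5-1->q9 q6-0->q4 q6-1->q5 q7-0->q7 q7-1->q10 q8-0->q11 q8-1->q9 q9-0->q12 q9-1->q9 q10-0->q8 q10-1->q9 q11-0->q11 q11-1->q13 q12-0->q14 q12-1->q9 q13-0->q12 q13-1->q9 q14-0->q14 q14-1->q13

Run two small machines in parallel and take their product. The first has 4 states tracking the count of `1`s, saturating at 3; the second has 4 states tracking how much of the suffix `001` has currently been matched. A product state is a pair (one from each), accepting exactly when both do.
15 states suffice.
          0    1  
>  q0     q1   q2 
   q1     q3   q2 
   q2     q4   q5 
   q3     q3   q6 
   q4     q7   q5 
   q5     q8   q9 
 * q6     q4   q5 
   q7     q7  q10 
   q8    q11   q9 
   q9    q12   q9 
 * q10    q8   q9 
   q11   q11  q13 
   q12   q14   q9 
   q13   q12   q9 
   q14   q14  q13 
(> = start, * = accepting)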